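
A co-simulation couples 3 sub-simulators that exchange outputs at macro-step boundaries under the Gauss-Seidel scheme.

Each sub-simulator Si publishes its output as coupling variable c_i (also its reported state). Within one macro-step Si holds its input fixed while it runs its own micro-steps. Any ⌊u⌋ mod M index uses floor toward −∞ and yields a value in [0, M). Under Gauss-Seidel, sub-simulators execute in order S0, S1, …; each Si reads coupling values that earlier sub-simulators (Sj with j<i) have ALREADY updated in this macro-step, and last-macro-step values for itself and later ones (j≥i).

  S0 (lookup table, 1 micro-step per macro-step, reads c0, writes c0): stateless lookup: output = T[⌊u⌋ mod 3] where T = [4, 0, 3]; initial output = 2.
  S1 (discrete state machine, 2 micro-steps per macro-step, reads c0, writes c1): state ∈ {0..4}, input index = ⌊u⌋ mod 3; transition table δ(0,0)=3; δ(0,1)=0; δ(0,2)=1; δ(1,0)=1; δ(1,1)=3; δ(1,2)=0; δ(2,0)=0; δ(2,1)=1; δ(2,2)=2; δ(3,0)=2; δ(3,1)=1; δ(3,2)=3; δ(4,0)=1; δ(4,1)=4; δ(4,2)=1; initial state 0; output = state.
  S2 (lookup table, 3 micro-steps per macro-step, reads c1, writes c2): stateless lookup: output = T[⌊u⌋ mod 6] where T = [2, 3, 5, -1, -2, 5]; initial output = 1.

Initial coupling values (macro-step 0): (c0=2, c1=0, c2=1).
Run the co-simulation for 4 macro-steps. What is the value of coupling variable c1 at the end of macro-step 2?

c1 at macro-step 2 = 3

macro 1: S0 reads c0=2 → after 1×micro: 3; S1 reads c0=3 → after 2×micro: 2; S2 reads c1=2 → after 3×micro: 5 ⇒ (c0=3, c1=2, c2=5)
macro 2: S0 reads c0=3 → after 1×micro: 4; S1 reads c0=4 → after 2×micro: 3; S2 reads c1=3 → after 3×micro: -1 ⇒ (c0=4, c1=3, c2=-1)
macro 3: S0 reads c0=4 → after 1×micro: 0; S1 reads c0=0 → after 2×micro: 0; S2 reads c1=0 → after 3×micro: 2 ⇒ (c0=0, c1=0, c2=2)
macro 4: S0 reads c0=0 → after 1×micro: 4; S1 reads c0=4 → after 2×micro: 0; S2 reads c1=0 → after 3×micro: 2 ⇒ (c0=4, c1=0, c2=2)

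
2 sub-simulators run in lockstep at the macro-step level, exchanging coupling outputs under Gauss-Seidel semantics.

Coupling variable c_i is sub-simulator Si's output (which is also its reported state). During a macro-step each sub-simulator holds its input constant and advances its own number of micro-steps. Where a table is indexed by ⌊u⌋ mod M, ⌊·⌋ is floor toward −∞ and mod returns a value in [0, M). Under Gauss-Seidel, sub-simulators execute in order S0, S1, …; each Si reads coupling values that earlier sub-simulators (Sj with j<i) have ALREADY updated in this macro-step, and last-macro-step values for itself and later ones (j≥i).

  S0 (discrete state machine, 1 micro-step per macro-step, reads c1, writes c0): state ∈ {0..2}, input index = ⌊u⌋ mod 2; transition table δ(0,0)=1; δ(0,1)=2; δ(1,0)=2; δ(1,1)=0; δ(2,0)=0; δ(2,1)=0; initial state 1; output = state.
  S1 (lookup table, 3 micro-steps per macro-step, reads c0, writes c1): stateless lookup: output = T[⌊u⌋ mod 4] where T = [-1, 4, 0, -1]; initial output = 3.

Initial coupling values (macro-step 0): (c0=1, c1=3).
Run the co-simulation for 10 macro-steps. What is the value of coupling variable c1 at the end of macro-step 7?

c1 at macro-step 7 = -1

macro 1: S0 reads c1=3 → after 1×micro: 0; S1 reads c0=0 → after 3×micro: -1 ⇒ (c0=0, c1=-1)
macro 2: S0 reads c1=-1 → after 1×micro: 2; S1 reads c0=2 → after 3×micro: 0 ⇒ (c0=2, c1=0)
macro 3: S0 reads c1=0 → after 1×micro: 0; S1 reads c0=0 → after 3×micro: -1 ⇒ (c0=0, c1=-1)
macro 4: S0 reads c1=-1 → after 1×micro: 2; S1 reads c0=2 → after 3×micro: 0 ⇒ (c0=2, c1=0)
macro 5: S0 reads c1=0 → after 1×micro: 0; S1 reads c0=0 → after 3×micro: -1 ⇒ (c0=0, c1=-1)
macro 6: S0 reads c1=-1 → after 1×micro: 2; S1 reads c0=2 → after 3×micro: 0 ⇒ (c0=2, c1=0)
macro 7: S0 reads c1=0 → after 1×micro: 0; S1 reads c0=0 → after 3×micro: -1 ⇒ (c0=0, c1=-1)
macro 8: S0 reads c1=-1 → after 1×micro: 2; S1 reads c0=2 → after 3×micro: 0 ⇒ (c0=2, c1=0)
macro 9: S0 reads c1=0 → after 1×micro: 0; S1 reads c0=0 → after 3×micro: -1 ⇒ (c0=0, c1=-1)
macro 10: S0 reads c1=-1 → after 1×micro: 2; S1 reads c0=2 → after 3×micro: 0 ⇒ (c0=2, c1=0)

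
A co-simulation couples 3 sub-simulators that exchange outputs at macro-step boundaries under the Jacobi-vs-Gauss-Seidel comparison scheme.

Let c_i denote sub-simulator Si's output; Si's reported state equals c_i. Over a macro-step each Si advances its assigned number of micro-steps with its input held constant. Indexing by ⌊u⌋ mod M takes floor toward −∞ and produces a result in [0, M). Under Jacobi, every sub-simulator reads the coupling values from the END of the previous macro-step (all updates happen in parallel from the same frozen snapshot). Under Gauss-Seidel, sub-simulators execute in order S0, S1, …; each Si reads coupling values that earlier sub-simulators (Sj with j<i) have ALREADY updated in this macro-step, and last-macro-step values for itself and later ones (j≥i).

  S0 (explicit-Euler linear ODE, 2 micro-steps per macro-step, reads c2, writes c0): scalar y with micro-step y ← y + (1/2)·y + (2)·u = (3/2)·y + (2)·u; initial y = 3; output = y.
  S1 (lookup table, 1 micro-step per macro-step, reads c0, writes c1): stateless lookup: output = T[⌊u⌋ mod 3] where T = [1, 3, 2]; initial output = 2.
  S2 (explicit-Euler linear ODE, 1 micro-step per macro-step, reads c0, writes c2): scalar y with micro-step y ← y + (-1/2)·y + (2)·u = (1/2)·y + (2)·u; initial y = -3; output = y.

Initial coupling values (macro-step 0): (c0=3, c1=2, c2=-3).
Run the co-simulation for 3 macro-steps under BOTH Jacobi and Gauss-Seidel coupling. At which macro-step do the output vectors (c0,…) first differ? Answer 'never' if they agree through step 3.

[Jacobi] macro 1: S0 reads c2=-3 → after 2×micro: -33/4; S1 reads c0=3 → after 1×micro: 1; S2 reads c0=3 → after 1×micro: 9/2 ⇒ (c0=-33/4, c1=1, c2=9/2)
[Jacobi] macro 2: S0 reads c2=9/2 → after 2×micro: 63/16; S1 reads c0=-33/4 → after 1×micro: 1; S2 reads c0=-33/4 → after 1×micro: -57/4 ⇒ (c0=63/16, c1=1, c2=-57/4)
[Jacobi] macro 3: S0 reads c2=-57/4 → after 2×micro: -3993/64; S1 reads c0=63/16 → after 1×micro: 1; S2 reads c0=63/16 → after 1×micro: 3/4 ⇒ (c0=-3993/64, c1=1, c2=3/4)
[Gauss-Seidel] macro 1: S0 reads c2=-3 → after 2×micro: -33/4; S1 reads c0=-33/4 → after 1×micro: 1; S2 reads c0=-33/4 → after 1×micro: -18 ⇒ (c0=-33/4, c1=1, c2=-18)
[Gauss-Seidel] macro 2: S0 reads c2=-18 → after 2×micro: -1737/16; S1 reads c0=-1737/16 → after 1×micro: 2; S2 reads c0=-1737/16 → after 1×micro: -1809/8 ⇒ (c0=-1737/16, c1=2, c2=-1809/8)
[Gauss-Seidel] macro 3: S0 reads c2=-1809/8 → after 2×micro: -87993/64; S1 reads c0=-87993/64 → after 1×micro: 2; S2 reads c0=-87993/64 → after 1×micro: -91611/32 ⇒ (c0=-87993/64, c1=2, c2=-91611/32)

first divergence at macro-step: 1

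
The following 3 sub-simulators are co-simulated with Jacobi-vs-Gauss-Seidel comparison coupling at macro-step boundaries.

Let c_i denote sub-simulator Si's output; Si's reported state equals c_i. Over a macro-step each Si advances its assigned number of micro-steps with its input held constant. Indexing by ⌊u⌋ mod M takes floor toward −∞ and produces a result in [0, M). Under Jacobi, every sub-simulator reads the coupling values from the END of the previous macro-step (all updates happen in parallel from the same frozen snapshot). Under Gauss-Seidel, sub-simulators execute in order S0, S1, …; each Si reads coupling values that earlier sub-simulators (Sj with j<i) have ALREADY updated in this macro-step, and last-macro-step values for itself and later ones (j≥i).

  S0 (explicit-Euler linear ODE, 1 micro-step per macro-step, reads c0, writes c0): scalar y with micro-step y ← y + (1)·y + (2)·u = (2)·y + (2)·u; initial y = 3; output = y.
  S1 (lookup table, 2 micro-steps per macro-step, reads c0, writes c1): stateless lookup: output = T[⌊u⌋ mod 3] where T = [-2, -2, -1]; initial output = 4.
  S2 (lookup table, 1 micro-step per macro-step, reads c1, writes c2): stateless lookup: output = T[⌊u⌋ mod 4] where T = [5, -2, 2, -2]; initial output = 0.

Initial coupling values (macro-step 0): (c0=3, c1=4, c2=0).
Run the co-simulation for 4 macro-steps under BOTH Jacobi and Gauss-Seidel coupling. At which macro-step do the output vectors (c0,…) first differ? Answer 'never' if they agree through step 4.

first divergence at macro-step: 1

[Jacobi] macro 1: S0 reads c0=3 → after 1×micro: 12; S1 reads c0=3 → after 2×micro: -2; S2 reads c1=4 → after 1×micro: 5 ⇒ (c0=12, c1=-2, c2=5)
[Jacobi] macro 2: S0 reads c0=12 → after 1×micro: 48; S1 reads c0=12 → after 2×micro: -2; S2 reads c1=-2 → after 1×micro: 2 ⇒ (c0=48, c1=-2, c2=2)
[Jacobi] macro 3: S0 reads c0=48 → after 1×micro: 192; S1 reads c0=48 → after 2×micro: -2; S2 reads c1=-2 → after 1×micro: 2 ⇒ (c0=192, c1=-2, c2=2)
[Jacobi] macro 4: S0 reads c0=192 → after 1×micro: 768; S1 reads c0=192 → after 2×micro: -2; S2 reads c1=-2 → after 1×micro: 2 ⇒ (c0=768, c1=-2, c2=2)
[Gauss-Seidel] macro 1: S0 reads c0=3 → after 1×micro: 12; S1 reads c0=12 → after 2×micro: -2; S2 reads c1=-2 → after 1×micro: 2 ⇒ (c0=12, c1=-2, c2=2)
[Gauss-Seidel] macro 2: S0 reads c0=12 → after 1×micro: 48; S1 reads c0=48 → after 2×micro: -2; S2 reads c1=-2 → after 1×micro: 2 ⇒ (c0=48, c1=-2, c2=2)
[Gauss-Seidel] macro 3: S0 reads c0=48 → after 1×micro: 192; S1 reads c0=192 → after 2×micro: -2; S2 reads c1=-2 → after 1×micro: 2 ⇒ (c0=192, c1=-2, c2=2)
[Gauss-Seidel] macro 4: S0 reads c0=192 → after 1×micro: 768; S1 reads c0=768 → after 2×micro: -2; S2 reads c1=-2 → after 1×micro: 2 ⇒ (c0=768, c1=-2, c2=2)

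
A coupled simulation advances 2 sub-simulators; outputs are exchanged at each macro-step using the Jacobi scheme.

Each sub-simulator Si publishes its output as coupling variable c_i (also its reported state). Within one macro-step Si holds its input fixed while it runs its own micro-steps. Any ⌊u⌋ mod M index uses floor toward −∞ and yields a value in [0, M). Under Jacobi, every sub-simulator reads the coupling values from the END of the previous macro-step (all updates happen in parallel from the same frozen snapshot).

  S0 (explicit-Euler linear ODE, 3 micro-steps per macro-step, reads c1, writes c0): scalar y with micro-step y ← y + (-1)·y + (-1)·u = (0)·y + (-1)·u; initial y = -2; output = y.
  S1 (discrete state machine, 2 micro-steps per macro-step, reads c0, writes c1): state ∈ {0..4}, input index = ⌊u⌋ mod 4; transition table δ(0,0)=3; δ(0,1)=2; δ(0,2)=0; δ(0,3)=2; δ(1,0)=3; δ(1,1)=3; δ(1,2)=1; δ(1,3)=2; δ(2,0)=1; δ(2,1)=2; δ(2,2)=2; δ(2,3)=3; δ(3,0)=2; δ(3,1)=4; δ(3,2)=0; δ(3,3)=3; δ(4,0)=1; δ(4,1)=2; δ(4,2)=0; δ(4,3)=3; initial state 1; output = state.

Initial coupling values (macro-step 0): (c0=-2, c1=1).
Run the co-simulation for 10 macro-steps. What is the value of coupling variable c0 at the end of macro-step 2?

macro 1: S0 reads c1=1 → after 3×micro: -1; S1 reads c0=-2 → after 2×micro: 1 ⇒ (c0=-1, c1=1)
macro 2: S0 reads c1=1 → after 3×micro: -1; S1 reads c0=-1 → after 2×micro: 3 ⇒ (c0=-1, c1=3)
macro 3: S0 reads c1=3 → after 3×micro: -3; S1 reads c0=-1 → after 2×micro: 3 ⇒ (c0=-3, c1=3)
macro 4: S0 reads c1=3 → after 3×micro: -3; S1 reads c0=-3 → after 2×micro: 2 ⇒ (c0=-3, c1=2)
macro 5: S0 reads c1=2 → after 3×micro: -2; S1 reads c0=-3 → after 2×micro: 2 ⇒ (c0=-2, c1=2)
macro 6: S0 reads c1=2 → after 3×micro: -2; S1 reads c0=-2 → after 2×micro: 2 ⇒ (c0=-2, c1=2)
macro 7: S0 reads c1=2 → after 3×micro: -2; S1 reads c0=-2 → after 2×micro: 2 ⇒ (c0=-2, c1=2)
macro 8: S0 reads c1=2 → after 3×micro: -2; S1 reads c0=-2 → after 2×micro: 2 ⇒ (c0=-2, c1=2)
macro 9: S0 reads c1=2 → after 3×micro: -2; S1 reads c0=-2 → after 2×micro: 2 ⇒ (c0=-2, c1=2)
macro 10: S0 reads c1=2 → after 3×micro: -2; S1 reads c0=-2 → after 2×micro: 2 ⇒ (c0=-2, c1=2)

c0 at macro-step 2 = -1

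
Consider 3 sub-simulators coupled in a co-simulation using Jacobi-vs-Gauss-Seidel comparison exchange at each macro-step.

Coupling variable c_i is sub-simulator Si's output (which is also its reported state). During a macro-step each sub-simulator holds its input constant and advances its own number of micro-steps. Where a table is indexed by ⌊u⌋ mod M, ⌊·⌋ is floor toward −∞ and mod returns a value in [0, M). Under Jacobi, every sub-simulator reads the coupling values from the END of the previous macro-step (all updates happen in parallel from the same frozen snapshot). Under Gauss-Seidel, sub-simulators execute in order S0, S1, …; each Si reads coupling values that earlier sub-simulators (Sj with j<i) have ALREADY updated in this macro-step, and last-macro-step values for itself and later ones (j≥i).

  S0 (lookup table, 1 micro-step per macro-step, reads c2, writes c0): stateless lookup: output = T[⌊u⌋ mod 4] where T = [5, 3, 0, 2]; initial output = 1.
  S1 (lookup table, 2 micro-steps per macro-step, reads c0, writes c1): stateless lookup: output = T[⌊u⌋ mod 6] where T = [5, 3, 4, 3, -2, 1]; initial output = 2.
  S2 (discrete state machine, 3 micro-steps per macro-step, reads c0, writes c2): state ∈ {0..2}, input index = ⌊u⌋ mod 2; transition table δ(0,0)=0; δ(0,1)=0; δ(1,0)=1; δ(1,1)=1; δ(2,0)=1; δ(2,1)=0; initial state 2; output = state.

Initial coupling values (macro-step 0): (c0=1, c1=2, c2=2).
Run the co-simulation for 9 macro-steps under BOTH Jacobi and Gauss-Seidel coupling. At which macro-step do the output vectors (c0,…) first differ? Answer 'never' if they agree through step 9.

first divergence at macro-step: 1

[Jacobi] macro 1: S0 reads c2=2 → after 1×micro: 0; S1 reads c0=1 → after 2×micro: 3; S2 reads c0=1 → after 3×micro: 0 ⇒ (c0=0, c1=3, c2=0)
[Jacobi] macro 2: S0 reads c2=0 → after 1×micro: 5; S1 reads c0=0 → after 2×micro: 5; S2 reads c0=0 → after 3×micro: 0 ⇒ (c0=5, c1=5, c2=0)
[Jacobi] macro 3: S0 reads c2=0 → after 1×micro: 5; S1 reads c0=5 → after 2×micro: 1; S2 reads c0=5 → after 3×micro: 0 ⇒ (c0=5, c1=1, c2=0)
[Jacobi] macro 4: S0 reads c2=0 → after 1×micro: 5; S1 reads c0=5 → after 2×micro: 1; S2 reads c0=5 → after 3×micro: 0 ⇒ (c0=5, c1=1, c2=0)
[Jacobi] macro 5: S0 reads c2=0 → after 1×micro: 5; S1 reads c0=5 → after 2×micro: 1; S2 reads c0=5 → after 3×micro: 0 ⇒ (c0=5, c1=1, c2=0)
[Jacobi] macro 6: S0 reads c2=0 → after 1×micro: 5; S1 reads c0=5 → after 2×micro: 1; S2 reads c0=5 → after 3×micro: 0 ⇒ (c0=5, c1=1, c2=0)
[Jacobi] macro 7: S0 reads c2=0 → after 1×micro: 5; S1 reads c0=5 → after 2×micro: 1; S2 reads c0=5 → after 3×micro: 0 ⇒ (c0=5, c1=1, c2=0)
[Jacobi] macro 8: S0 reads c2=0 → after 1×micro: 5; S1 reads c0=5 → after 2×micro: 1; S2 reads c0=5 → after 3×micro: 0 ⇒ (c0=5, c1=1, c2=0)
[Jacobi] macro 9: S0 reads c2=0 → after 1×micro: 5; S1 reads c0=5 → after 2×micro: 1; S2 reads c0=5 → after 3×micro: 0 ⇒ (c0=5, c1=1, c2=0)
[Gauss-Seidel] macro 1: S0 reads c2=2 → after 1×micro: 0; S1 reads c0=0 → after 2×micro: 5; S2 reads c0=0 → after 3×micro: 1 ⇒ (c0=0, c1=5, c2=1)
[Gauss-Seidel] macro 2: S0 reads c2=1 → after 1×micro: 3; S1 reads c0=3 → after 2×micro: 3; S2 reads c0=3 → after 3×micro: 1 ⇒ (c0=3, c1=3, c2=1)
[Gauss-Seidel] macro 3: S0 reads c2=1 → after 1×micro: 3; S1 reads c0=3 → after 2×micro: 3; S2 reads c0=3 → after 3×micro: 1 ⇒ (c0=3, c1=3, c2=1)
[Gauss-Seidel] macro 4: S0 reads c2=1 → after 1×micro: 3; S1 reads c0=3 → after 2×micro: 3; S2 reads c0=3 → after 3×micro: 1 ⇒ (c0=3, c1=3, c2=1)
[Gauss-Seidel] macro 5: S0 reads c2=1 → after 1×micro: 3; S1 reads c0=3 → after 2×micro: 3; S2 reads c0=3 → after 3×micro: 1 ⇒ (c0=3, c1=3, c2=1)
[Gauss-Seidel] macro 6: S0 reads c2=1 → after 1×micro: 3; S1 reads c0=3 → after 2×micro: 3; S2 reads c0=3 → after 3×micro: 1 ⇒ (c0=3, c1=3, c2=1)
[Gauss-Seidel] macro 7: S0 reads c2=1 → after 1×micro: 3; S1 reads c0=3 → after 2×micro: 3; S2 reads c0=3 → after 3×micro: 1 ⇒ (c0=3, c1=3, c2=1)
[Gauss-Seidel] macro 8: S0 reads c2=1 → after 1×micro: 3; S1 reads c0=3 → after 2×micro: 3; S2 reads c0=3 → after 3×micro: 1 ⇒ (c0=3, c1=3, c2=1)
[Gauss-Seidel] macro 9: S0 reads c2=1 → after 1×micro: 3; S1 reads c0=3 → after 2×micro: 3; S2 reads c0=3 → after 3×micro: 1 ⇒ (c0=3, c1=3, c2=1)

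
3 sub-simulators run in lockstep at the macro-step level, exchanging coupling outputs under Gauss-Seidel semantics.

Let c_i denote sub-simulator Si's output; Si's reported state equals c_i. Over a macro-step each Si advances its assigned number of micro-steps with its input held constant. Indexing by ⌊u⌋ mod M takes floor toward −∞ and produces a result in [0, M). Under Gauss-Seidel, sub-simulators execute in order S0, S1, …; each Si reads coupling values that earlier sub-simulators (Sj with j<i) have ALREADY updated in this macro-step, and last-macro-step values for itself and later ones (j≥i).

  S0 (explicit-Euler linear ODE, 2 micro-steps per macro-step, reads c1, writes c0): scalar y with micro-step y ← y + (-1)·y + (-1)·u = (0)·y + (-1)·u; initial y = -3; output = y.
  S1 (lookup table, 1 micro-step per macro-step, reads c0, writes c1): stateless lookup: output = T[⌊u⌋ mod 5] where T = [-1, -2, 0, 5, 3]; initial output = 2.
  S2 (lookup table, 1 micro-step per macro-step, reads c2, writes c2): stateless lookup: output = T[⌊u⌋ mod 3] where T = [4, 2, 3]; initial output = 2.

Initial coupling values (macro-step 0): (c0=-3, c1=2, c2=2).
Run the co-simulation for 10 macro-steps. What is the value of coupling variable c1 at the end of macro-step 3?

c1 at macro-step 3 = -2

macro 1: S0 reads c1=2 → after 2×micro: -2; S1 reads c0=-2 → after 1×micro: 5; S2 reads c2=2 → after 1×micro: 3 ⇒ (c0=-2, c1=5, c2=3)
macro 2: S0 reads c1=5 → after 2×micro: -5; S1 reads c0=-5 → after 1×micro: -1; S2 reads c2=3 → after 1×micro: 4 ⇒ (c0=-5, c1=-1, c2=4)
macro 3: S0 reads c1=-1 → after 2×micro: 1; S1 reads c0=1 → after 1×micro: -2; S2 reads c2=4 → after 1×micro: 2 ⇒ (c0=1, c1=-2, c2=2)
macro 4: S0 reads c1=-2 → after 2×micro: 2; S1 reads c0=2 → after 1×micro: 0; S2 reads c2=2 → after 1×micro: 3 ⇒ (c0=2, c1=0, c2=3)
macro 5: S0 reads c1=0 → after 2×micro: 0; S1 reads c0=0 → after 1×micro: -1; S2 reads c2=3 → after 1×micro: 4 ⇒ (c0=0, c1=-1, c2=4)
macro 6: S0 reads c1=-1 → after 2×micro: 1; S1 reads c0=1 → after 1×micro: -2; S2 reads c2=4 → after 1×micro: 2 ⇒ (c0=1, c1=-2, c2=2)
macro 7: S0 reads c1=-2 → after 2×micro: 2; S1 reads c0=2 → after 1×micro: 0; S2 reads c2=2 → after 1×micro: 3 ⇒ (c0=2, c1=0, c2=3)
macro 8: S0 reads c1=0 → after 2×micro: 0; S1 reads c0=0 → after 1×micro: -1; S2 reads c2=3 → after 1×micro: 4 ⇒ (c0=0, c1=-1, c2=4)
macro 9: S0 reads c1=-1 → after 2×micro: 1; S1 reads c0=1 → after 1×micro: -2; S2 reads c2=4 → after 1×micro: 2 ⇒ (c0=1, c1=-2, c2=2)
macro 10: S0 reads c1=-2 → after 2×micro: 2; S1 reads c0=2 → after 1×micro: 0; S2 reads c2=2 → after 1×micro: 3 ⇒ (c0=2, c1=0, c2=3)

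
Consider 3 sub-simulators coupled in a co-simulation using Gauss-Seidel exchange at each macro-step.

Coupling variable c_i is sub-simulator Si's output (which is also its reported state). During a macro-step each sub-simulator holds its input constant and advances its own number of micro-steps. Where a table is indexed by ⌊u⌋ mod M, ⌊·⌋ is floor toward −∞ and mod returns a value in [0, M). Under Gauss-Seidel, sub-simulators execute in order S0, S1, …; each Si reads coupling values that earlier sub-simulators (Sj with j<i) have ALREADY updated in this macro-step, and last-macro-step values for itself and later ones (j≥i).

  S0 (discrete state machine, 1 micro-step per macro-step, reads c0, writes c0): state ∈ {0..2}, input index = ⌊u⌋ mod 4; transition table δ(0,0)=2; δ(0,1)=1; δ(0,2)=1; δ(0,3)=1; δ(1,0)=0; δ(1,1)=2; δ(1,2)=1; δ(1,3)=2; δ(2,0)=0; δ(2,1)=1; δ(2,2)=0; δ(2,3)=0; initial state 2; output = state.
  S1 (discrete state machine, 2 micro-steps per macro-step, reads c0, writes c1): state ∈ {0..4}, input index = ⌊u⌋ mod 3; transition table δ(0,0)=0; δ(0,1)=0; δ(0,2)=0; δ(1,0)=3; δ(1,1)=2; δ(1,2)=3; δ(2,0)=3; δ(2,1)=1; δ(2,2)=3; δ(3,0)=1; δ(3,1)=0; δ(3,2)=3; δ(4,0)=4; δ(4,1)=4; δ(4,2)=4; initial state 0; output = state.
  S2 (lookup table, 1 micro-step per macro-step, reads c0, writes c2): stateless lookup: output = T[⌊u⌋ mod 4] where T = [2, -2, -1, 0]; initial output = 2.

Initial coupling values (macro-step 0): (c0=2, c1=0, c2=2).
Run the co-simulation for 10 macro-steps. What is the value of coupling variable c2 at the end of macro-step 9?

macro 1: S0 reads c0=2 → after 1×micro: 0; S1 reads c0=0 → after 2×micro: 0; S2 reads c0=0 → after 1×micro: 2 ⇒ (c0=0, c1=0, c2=2)
macro 2: S0 reads c0=0 → after 1×micro: 2; S1 reads c0=2 → after 2×micro: 0; S2 reads c0=2 → after 1×micro: -1 ⇒ (c0=2, c1=0, c2=-1)
macro 3: S0 reads c0=2 → after 1×micro: 0; S1 reads c0=0 → after 2×micro: 0; S2 reads c0=0 → after 1×micro: 2 ⇒ (c0=0, c1=0, c2=2)
macro 4: S0 reads c0=0 → after 1×micro: 2; S1 reads c0=2 → after 2×micro: 0; S2 reads c0=2 → after 1×micro: -1 ⇒ (c0=2, c1=0, c2=-1)
macro 5: S0 reads c0=2 → after 1×micro: 0; S1 reads c0=0 → after 2×micro: 0; S2 reads c0=0 → after 1×micro: 2 ⇒ (c0=0, c1=0, c2=2)
macro 6: S0 reads c0=0 → after 1×micro: 2; S1 reads c0=2 → after 2×micro: 0; S2 reads c0=2 → after 1×micro: -1 ⇒ (c0=2, c1=0, c2=-1)
macro 7: S0 reads c0=2 → after 1×micro: 0; S1 reads c0=0 → after 2×micro: 0; S2 reads c0=0 → after 1×micro: 2 ⇒ (c0=0, c1=0, c2=2)
macro 8: S0 reads c0=0 → after 1×micro: 2; S1 reads c0=2 → after 2×micro: 0; S2 reads c0=2 → after 1×micro: -1 ⇒ (c0=2, c1=0, c2=-1)
macro 9: S0 reads c0=2 → after 1×micro: 0; S1 reads c0=0 → after 2×micro: 0; S2 reads c0=0 → after 1×micro: 2 ⇒ (c0=0, c1=0, c2=2)
macro 10: S0 reads c0=0 → after 1×micro: 2; S1 reads c0=2 → after 2×micro: 0; S2 reads c0=2 → after 1×micro: -1 ⇒ (c0=2, c1=0, c2=-1)

c2 at macro-step 9 = 2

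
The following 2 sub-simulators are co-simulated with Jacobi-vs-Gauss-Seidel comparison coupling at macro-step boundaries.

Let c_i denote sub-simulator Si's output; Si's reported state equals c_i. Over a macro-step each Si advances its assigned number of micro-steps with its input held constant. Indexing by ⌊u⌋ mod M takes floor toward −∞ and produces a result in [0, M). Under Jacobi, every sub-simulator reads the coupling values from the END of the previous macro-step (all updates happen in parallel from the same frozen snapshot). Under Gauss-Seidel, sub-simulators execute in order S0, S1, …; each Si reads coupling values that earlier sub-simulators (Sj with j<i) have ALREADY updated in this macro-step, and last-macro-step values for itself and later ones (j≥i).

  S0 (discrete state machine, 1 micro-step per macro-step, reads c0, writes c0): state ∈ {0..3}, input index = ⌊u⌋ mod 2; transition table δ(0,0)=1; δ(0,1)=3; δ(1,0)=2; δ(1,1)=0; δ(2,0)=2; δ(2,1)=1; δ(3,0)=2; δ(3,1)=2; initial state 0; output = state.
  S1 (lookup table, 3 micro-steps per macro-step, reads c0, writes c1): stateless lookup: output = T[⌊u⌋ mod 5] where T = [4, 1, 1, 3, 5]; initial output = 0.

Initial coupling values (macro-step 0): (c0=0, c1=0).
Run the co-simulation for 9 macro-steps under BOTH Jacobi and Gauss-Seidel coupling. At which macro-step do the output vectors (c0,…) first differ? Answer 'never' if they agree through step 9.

first divergence at macro-step: 1

[Jacobi] macro 1: S0 reads c0=0 → after 1×micro: 1; S1 reads c0=0 → after 3×micro: 4 ⇒ (c0=1, c1=4)
[Jacobi] macro 2: S0 reads c0=1 → after 1×micro: 0; S1 reads c0=1 → after 3×micro: 1 ⇒ (c0=0, c1=1)
[Jacobi] macro 3: S0 reads c0=0 → after 1×micro: 1; S1 reads c0=0 → after 3×micro: 4 ⇒ (c0=1, c1=4)
[Jacobi] macro 4: S0 reads c0=1 → after 1×micro: 0; S1 reads c0=1 → after 3×micro: 1 ⇒ (c0=0, c1=1)
[Jacobi] macro 5: S0 reads c0=0 → after 1×micro: 1; S1 reads c0=0 → after 3×micro: 4 ⇒ (c0=1, c1=4)
[Jacobi] macro 6: S0 reads c0=1 → after 1×micro: 0; S1 reads c0=1 → after 3×micro: 1 ⇒ (c0=0, c1=1)
[Jacobi] macro 7: S0 reads c0=0 → after 1×micro: 1; S1 reads c0=0 → after 3×micro: 4 ⇒ (c0=1, c1=4)
[Jacobi] macro 8: S0 reads c0=1 → after 1×micro: 0; S1 reads c0=1 → after 3×micro: 1 ⇒ (c0=0, c1=1)
[Jacobi] macro 9: S0 reads c0=0 → after 1×micro: 1; S1 reads c0=0 → after 3×micro: 4 ⇒ (c0=1, c1=4)
[Gauss-Seidel] macro 1: S0 reads c0=0 → after 1×micro: 1; S1 reads c0=1 → after 3×micro: 1 ⇒ (c0=1, c1=1)
[Gauss-Seidel] macro 2: S0 reads c0=1 → after 1×micro: 0; S1 reads c0=0 → after 3×micro: 4 ⇒ (c0=0, c1=4)
[Gauss-Seidel] macro 3: S0 reads c0=0 → after 1×micro: 1; S1 reads c0=1 → after 3×micro: 1 ⇒ (c0=1, c1=1)
[Gauss-Seidel] macro 4: S0 reads c0=1 → after 1×micro: 0; S1 reads c0=0 → after 3×micro: 4 ⇒ (c0=0, c1=4)
[Gauss-Seidel] macro 5: S0 reads c0=0 → after 1×micro: 1; S1 reads c0=1 → after 3×micro: 1 ⇒ (c0=1, c1=1)
[Gauss-Seidel] macro 6: S0 reads c0=1 → after 1×micro: 0; S1 reads c0=0 → after 3×micro: 4 ⇒ (c0=0, c1=4)
[Gauss-Seidel] macro 7: S0 reads c0=0 → after 1×micro: 1; S1 reads c0=1 → after 3×micro: 1 ⇒ (c0=1, c1=1)
[Gauss-Seidel] macro 8: S0 reads c0=1 → after 1×micro: 0; S1 reads c0=0 → after 3×micro: 4 ⇒ (c0=0, c1=4)
[Gauss-Seidel] macro 9: S0 reads c0=0 → after 1×micro: 1; S1 reads c0=1 → after 3×micro: 1 ⇒ (c0=1, c1=1)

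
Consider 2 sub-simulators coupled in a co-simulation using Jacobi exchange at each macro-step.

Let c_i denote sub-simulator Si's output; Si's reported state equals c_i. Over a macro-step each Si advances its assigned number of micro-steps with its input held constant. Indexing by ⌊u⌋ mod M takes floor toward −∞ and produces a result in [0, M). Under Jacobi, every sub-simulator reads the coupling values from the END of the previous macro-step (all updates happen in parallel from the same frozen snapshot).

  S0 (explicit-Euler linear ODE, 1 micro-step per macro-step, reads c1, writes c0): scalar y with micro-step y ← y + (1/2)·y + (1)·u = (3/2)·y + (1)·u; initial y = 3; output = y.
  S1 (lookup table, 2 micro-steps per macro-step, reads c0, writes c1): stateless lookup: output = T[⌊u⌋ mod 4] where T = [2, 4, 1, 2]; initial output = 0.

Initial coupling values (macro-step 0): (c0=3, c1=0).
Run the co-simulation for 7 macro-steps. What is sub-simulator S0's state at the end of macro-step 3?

S0 state at macro-step 3 = 121/8

macro 1: S0 reads c1=0 → after 1×micro: 9/2; S1 reads c0=3 → after 2×micro: 2 ⇒ (c0=9/2, c1=2)
macro 2: S0 reads c1=2 → after 1×micro: 35/4; S1 reads c0=9/2 → after 2×micro: 2 ⇒ (c0=35/4, c1=2)
macro 3: S0 reads c1=2 → after 1×micro: 121/8; S1 reads c0=35/4 → after 2×micro: 2 ⇒ (c0=121/8, c1=2)
macro 4: S0 reads c1=2 → after 1×micro: 395/16; S1 reads c0=121/8 → after 2×micro: 2 ⇒ (c0=395/16, c1=2)
macro 5: S0 reads c1=2 → after 1×micro: 1249/32; S1 reads c0=395/16 → after 2×micro: 2 ⇒ (c0=1249/32, c1=2)
macro 6: S0 reads c1=2 → after 1×micro: 3875/64; S1 reads c0=1249/32 → after 2×micro: 2 ⇒ (c0=3875/64, c1=2)
macro 7: S0 reads c1=2 → after 1×micro: 11881/128; S1 reads c0=3875/64 → after 2×micro: 2 ⇒ (c0=11881/128, c1=2)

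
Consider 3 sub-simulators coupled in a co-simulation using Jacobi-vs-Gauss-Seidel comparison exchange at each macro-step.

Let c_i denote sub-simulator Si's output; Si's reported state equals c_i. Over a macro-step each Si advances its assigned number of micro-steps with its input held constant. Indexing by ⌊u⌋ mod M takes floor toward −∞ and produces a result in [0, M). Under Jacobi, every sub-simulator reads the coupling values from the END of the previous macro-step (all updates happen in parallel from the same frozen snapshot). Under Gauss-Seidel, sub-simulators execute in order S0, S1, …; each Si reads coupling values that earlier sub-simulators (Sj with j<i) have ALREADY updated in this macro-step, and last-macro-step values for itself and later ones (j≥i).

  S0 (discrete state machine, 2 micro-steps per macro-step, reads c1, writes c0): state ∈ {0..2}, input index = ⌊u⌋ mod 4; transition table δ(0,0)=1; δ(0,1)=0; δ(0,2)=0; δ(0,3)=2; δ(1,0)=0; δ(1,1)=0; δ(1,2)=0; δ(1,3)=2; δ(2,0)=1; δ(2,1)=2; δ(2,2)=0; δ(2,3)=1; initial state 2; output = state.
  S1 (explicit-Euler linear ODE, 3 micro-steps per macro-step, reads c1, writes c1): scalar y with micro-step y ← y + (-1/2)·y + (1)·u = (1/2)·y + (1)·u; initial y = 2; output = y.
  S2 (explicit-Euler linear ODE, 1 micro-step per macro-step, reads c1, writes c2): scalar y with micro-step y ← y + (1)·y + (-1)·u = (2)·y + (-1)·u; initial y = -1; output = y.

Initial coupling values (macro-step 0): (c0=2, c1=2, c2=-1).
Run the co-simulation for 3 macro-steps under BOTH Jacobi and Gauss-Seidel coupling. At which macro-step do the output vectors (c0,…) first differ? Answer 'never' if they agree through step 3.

first divergence at macro-step: 1

[Jacobi] macro 1: S0 reads c1=2 → after 2×micro: 0; S1 reads c1=2 → after 3×micro: 15/4; S2 reads c1=2 → after 1×micro: -4 ⇒ (c0=0, c1=15/4, c2=-4)
[Jacobi] macro 2: S0 reads c1=15/4 → after 2×micro: 1; S1 reads c1=15/4 → after 3×micro: 225/32; S2 reads c1=15/4 → after 1×micro: -47/4 ⇒ (c0=1, c1=225/32, c2=-47/4)
[Jacobi] macro 3: S0 reads c1=225/32 → after 2×micro: 1; S1 reads c1=225/32 → after 3×micro: 3375/256; S2 reads c1=225/32 → after 1×micro: -977/32 ⇒ (c0=1, c1=3375/256, c2=-977/32)
[Gauss-Seidel] macro 1: S0 reads c1=2 → after 2×micro: 0; S1 reads c1=2 → after 3×micro: 15/4; S2 reads c1=15/4 → after 1×micro: -23/4 ⇒ (c0=0, c1=15/4, c2=-23/4)
[Gauss-Seidel] macro 2: S0 reads c1=15/4 → after 2×micro: 1; S1 reads c1=15/4 → after 3×micro: 225/32; S2 reads c1=225/32 → after 1×micro: -593/32 ⇒ (c0=1, c1=225/32, c2=-593/32)
[Gauss-Seidel] macro 3: S0 reads c1=225/32 → after 2×micro: 1; S1 reads c1=225/32 → after 3×micro: 3375/256; S2 reads c1=3375/256 → after 1×micro: -12863/256 ⇒ (c0=1, c1=3375/256, c2=-12863/256)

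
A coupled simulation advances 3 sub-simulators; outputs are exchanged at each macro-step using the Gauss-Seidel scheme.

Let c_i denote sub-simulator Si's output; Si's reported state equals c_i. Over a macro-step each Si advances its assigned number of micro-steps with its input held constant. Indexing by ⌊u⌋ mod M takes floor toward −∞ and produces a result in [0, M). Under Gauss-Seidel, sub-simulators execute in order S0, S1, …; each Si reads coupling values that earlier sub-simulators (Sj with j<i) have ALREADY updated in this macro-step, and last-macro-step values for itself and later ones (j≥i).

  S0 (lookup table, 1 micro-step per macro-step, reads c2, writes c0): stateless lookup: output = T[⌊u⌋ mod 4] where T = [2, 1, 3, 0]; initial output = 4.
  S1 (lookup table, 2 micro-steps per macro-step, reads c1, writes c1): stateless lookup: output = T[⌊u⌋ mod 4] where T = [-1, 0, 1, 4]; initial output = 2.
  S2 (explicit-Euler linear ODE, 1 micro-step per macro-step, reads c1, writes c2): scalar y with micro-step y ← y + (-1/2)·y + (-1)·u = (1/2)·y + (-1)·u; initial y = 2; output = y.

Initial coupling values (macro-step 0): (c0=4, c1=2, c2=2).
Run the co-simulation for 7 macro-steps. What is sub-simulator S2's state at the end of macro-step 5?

macro 1: S0 reads c2=2 → after 1×micro: 3; S1 reads c1=2 → after 2×micro: 1; S2 reads c1=1 → after 1×micro: 0 ⇒ (c0=3, c1=1, c2=0)
macro 2: S0 reads c2=0 → after 1×micro: 2; S1 reads c1=1 → after 2×micro: 0; S2 reads c1=0 → after 1×micro: 0 ⇒ (c0=2, c1=0, c2=0)
macro 3: S0 reads c2=0 → after 1×micro: 2; S1 reads c1=0 → after 2×micro: -1; S2 reads c1=-1 → after 1×micro: 1 ⇒ (c0=2, c1=-1, c2=1)
macro 4: S0 reads c2=1 → after 1×micro: 1; S1 reads c1=-1 → after 2×micro: 4; S2 reads c1=4 → after 1×micro: -7/2 ⇒ (c0=1, c1=4, c2=-7/2)
macro 5: S0 reads c2=-7/2 → after 1×micro: 2; S1 reads c1=4 → after 2×micro: -1; S2 reads c1=-1 → after 1×micro: -3/4 ⇒ (c0=2, c1=-1, c2=-3/4)
macro 6: S0 reads c2=-3/4 → after 1×micro: 0; S1 reads c1=-1 → after 2×micro: 4; S2 reads c1=4 → after 1×micro: -35/8 ⇒ (c0=0, c1=4, c2=-35/8)
macro 7: S0 reads c2=-35/8 → after 1×micro: 0; S1 reads c1=4 → after 2×micro: -1; S2 reads c1=-1 → after 1×micro: -19/16 ⇒ (c0=0, c1=-1, c2=-19/16)

S2 state at macro-step 5 = -3/4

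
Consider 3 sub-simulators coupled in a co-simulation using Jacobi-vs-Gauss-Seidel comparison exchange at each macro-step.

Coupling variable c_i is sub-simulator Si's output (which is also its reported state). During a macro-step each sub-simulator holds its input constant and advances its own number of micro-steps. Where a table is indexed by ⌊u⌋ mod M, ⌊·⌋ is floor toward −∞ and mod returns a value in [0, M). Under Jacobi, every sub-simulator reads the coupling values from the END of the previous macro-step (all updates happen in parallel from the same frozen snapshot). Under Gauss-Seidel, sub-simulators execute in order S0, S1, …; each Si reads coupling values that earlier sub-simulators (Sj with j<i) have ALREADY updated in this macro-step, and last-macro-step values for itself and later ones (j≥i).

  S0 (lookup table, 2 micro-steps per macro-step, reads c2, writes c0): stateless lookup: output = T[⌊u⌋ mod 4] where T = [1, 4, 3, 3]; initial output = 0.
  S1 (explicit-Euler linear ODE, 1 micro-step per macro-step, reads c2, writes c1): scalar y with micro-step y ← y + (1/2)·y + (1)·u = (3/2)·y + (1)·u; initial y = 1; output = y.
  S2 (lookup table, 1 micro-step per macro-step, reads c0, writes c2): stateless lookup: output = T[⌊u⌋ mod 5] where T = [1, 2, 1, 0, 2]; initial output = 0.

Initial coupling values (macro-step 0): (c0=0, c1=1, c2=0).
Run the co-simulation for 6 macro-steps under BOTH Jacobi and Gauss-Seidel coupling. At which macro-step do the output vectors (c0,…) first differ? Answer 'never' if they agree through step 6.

first divergence at macro-step: 1

[Jacobi] macro 1: S0 reads c2=0 → after 2×micro: 1; S1 reads c2=0 → after 1×micro: 3/2; S2 reads c0=0 → after 1×micro: 1 ⇒ (c0=1, c1=3/2, c2=1)
[Jacobi] macro 2: S0 reads c2=1 → after 2×micro: 4; S1 reads c2=1 → after 1×micro: 13/4; S2 reads c0=1 → after 1×micro: 2 ⇒ (c0=4, c1=13/4, c2=2)
[Jacobi] macro 3: S0 reads c2=2 → after 2×micro: 3; S1 reads c2=2 → after 1×micro: 55/8; S2 reads c0=4 → after 1×micro: 2 ⇒ (c0=3, c1=55/8, c2=2)
[Jacobi] macro 4: S0 reads c2=2 → after 2×micro: 3; S1 reads c2=2 → after 1×micro: 197/16; S2 reads c0=3 → after 1×micro: 0 ⇒ (c0=3, c1=197/16, c2=0)
[Jacobi] macro 5: S0 reads c2=0 → after 2×micro: 1; S1 reads c2=0 → after 1×micro: 591/32; S2 reads c0=3 → after 1×micro: 0 ⇒ (c0=1, c1=591/32, c2=0)
[Jacobi] macro 6: S0 reads c2=0 → after 2×micro: 1; S1 reads c2=0 → after 1×micro: 1773/64; S2 reads c0=1 → after 1×micro: 2 ⇒ (c0=1, c1=1773/64, c2=2)
[Gauss-Seidel] macro 1: S0 reads c2=0 → after 2×micro: 1; S1 reads c2=0 → after 1×micro: 3/2; S2 reads c0=1 → after 1×micro: 2 ⇒ (c0=1, c1=3/2, c2=2)
[Gauss-Seidel] macro 2: S0 reads c2=2 → after 2×micro: 3; S1 reads c2=2 → after 1×micro: 17/4; S2 reads c0=3 → after 1×micro: 0 ⇒ (c0=3, c1=17/4, c2=0)
[Gauss-Seidel] macro 3: S0 reads c2=0 → after 2×micro: 1; S1 reads c2=0 → after 1×micro: 51/8; S2 reads c0=1 → after 1×micro: 2 ⇒ (c0=1, c1=51/8, c2=2)
[Gauss-Seidel] macro 4: S0 reads c2=2 → after 2×micro: 3; S1 reads c2=2 → after 1×micro: 185/16; S2 reads c0=3 → after 1×micro: 0 ⇒ (c0=3, c1=185/16, c2=0)
[Gauss-Seidel] macro 5: S0 reads c2=0 → after 2×micro: 1; S1 reads c2=0 → after 1×micro: 555/32; S2 reads c0=1 → after 1×micro: 2 ⇒ (c0=1, c1=555/32, c2=2)
[Gauss-Seidel] macro 6: S0 reads c2=2 → after 2×micro: 3; S1 reads c2=2 → after 1×micro: 1793/64; S2 reads c0=3 → after 1×micro: 0 ⇒ (c0=3, c1=1793/64, c2=0)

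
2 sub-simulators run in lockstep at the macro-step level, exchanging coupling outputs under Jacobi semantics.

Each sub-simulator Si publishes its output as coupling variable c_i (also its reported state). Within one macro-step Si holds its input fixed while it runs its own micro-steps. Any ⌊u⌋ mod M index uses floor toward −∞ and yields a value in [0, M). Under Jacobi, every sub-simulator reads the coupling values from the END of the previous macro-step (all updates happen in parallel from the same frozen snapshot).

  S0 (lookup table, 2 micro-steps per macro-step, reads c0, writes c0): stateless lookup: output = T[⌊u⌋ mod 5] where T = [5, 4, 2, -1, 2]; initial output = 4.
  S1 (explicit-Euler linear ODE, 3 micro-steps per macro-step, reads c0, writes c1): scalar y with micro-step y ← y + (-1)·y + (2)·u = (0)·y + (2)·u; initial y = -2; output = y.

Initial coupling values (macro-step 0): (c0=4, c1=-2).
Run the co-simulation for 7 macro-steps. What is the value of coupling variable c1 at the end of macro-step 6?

c1 at macro-step 6 = 4

macro 1: S0 reads c0=4 → after 2×micro: 2; S1 reads c0=4 → after 3×micro: 8 ⇒ (c0=2, c1=8)
macro 2: S0 reads c0=2 → after 2×micro: 2; S1 reads c0=2 → after 3×micro: 4 ⇒ (c0=2, c1=4)
macro 3: S0 reads c0=2 → after 2×micro: 2; S1 reads c0=2 → after 3×micro: 4 ⇒ (c0=2, c1=4)
macro 4: S0 reads c0=2 → after 2×micro: 2; S1 reads c0=2 → after 3×micro: 4 ⇒ (c0=2, c1=4)
macro 5: S0 reads c0=2 → after 2×micro: 2; S1 reads c0=2 → after 3×micro: 4 ⇒ (c0=2, c1=4)
macro 6: S0 reads c0=2 → after 2×micro: 2; S1 reads c0=2 → after 3×micro: 4 ⇒ (c0=2, c1=4)
macro 7: S0 reads c0=2 → after 2×micro: 2; S1 reads c0=2 → after 3×micro: 4 ⇒ (c0=2, c1=4)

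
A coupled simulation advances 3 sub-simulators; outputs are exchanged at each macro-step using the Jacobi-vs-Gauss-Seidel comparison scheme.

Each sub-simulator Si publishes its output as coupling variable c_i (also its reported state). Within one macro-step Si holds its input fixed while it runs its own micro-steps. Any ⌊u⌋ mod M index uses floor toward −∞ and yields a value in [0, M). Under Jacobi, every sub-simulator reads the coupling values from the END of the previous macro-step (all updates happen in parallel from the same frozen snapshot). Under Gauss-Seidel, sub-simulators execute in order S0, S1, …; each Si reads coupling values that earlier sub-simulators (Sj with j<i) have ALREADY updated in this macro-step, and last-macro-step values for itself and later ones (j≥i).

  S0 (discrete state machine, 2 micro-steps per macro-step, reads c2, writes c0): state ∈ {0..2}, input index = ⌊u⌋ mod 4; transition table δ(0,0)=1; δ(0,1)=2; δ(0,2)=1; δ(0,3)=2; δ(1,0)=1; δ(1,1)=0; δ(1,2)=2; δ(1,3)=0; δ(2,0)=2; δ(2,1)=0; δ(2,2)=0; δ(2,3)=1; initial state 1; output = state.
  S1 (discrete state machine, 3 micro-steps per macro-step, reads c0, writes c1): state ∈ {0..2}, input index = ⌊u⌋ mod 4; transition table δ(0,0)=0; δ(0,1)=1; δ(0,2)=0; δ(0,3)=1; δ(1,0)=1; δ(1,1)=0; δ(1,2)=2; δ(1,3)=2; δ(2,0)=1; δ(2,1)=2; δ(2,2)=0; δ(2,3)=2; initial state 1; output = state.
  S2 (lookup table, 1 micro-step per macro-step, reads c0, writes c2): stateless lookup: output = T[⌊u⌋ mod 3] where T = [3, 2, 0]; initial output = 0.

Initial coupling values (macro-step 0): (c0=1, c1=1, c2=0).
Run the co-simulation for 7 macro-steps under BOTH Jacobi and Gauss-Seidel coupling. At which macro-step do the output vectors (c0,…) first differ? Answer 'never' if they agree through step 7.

first divergence at macro-step: 2

[Jacobi] macro 1: S0 reads c2=0 → after 2×micro: 1; S1 reads c0=1 → after 3×micro: 0; S2 reads c0=1 → after 1×micro: 2 ⇒ (c0=1, c1=0, c2=2)
[Jacobi] macro 2: S0 reads c2=2 → after 2×micro: 0; S1 reads c0=1 → after 3×micro: 1; S2 reads c0=1 → after 1×micro: 2 ⇒ (c0=0, c1=1, c2=2)
[Jacobi] macro 3: S0 reads c2=2 → after 2×micro: 2; S1 reads c0=0 → after 3×micro: 1; S2 reads c0=0 → after 1×micro: 3 ⇒ (c0=2, c1=1, c2=3)
[Jacobi] macro 4: S0 reads c2=3 → after 2×micro: 0; S1 reads c0=2 → after 3×micro: 0; S2 reads c0=2 → after 1×micro: 0 ⇒ (c0=0, c1=0, c2=0)
[Jacobi] macro 5: S0 reads c2=0 → after 2×micro: 1; S1 reads c0=0 → after 3×micro: 0; S2 reads c0=0 → after 1×micro: 3 ⇒ (c0=1, c1=0, c2=3)
[Jacobi] macro 6: S0 reads c2=3 → after 2×micro: 2; S1 reads c0=1 → after 3×micro: 1; S2 reads c0=1 → after 1×micro: 2 ⇒ (c0=2, c1=1, c2=2)
[Jacobi] macro 7: S0 reads c2=2 → after 2×micro: 1; S1 reads c0=2 → after 3×micro: 0; S2 reads c0=2 → after 1×micro: 0 ⇒ (c0=1, c1=0, c2=0)
[Gauss-Seidel] macro 1: S0 reads c2=0 → after 2×micro: 1; S1 reads c0=1 → after 3×micro: 0; S2 reads c0=1 → after 1×micro: 2 ⇒ (c0=1, c1=0, c2=2)
[Gauss-Seidel] macro 2: S0 reads c2=2 → after 2×micro: 0; S1 reads c0=0 → after 3×micro: 0; S2 reads c0=0 → after 1×micro: 3 ⇒ (c0=0, c1=0, c2=3)
[Gauss-Seidel] macro 3: S0 reads c2=3 → after 2×micro: 1; S1 reads c0=1 → after 3×micro: 1; S2 reads c0=1 → after 1×micro: 2 ⇒ (c0=1, c1=1, c2=2)
[Gauss-Seidel] macro 4: S0 reads c2=2 → after 2×micro: 0; S1 reads c0=0 → after 3×micro: 1; S2 reads c0=0 → after 1×micro: 3 ⇒ (c0=0, c1=1, c2=3)
[Gauss-Seidel] macro 5: S0 reads c2=3 → after 2×micro: 1; S1 reads c0=1 → after 3×micro: 0; S2 reads c0=1 → after 1×micro: 2 ⇒ (c0=1, c1=0, c2=2)
[Gauss-Seidel] macro 6: S0 reads c2=2 → after 2×micro: 0; S1 reads c0=0 → after 3×micro: 0; S2 reads c0=0 → after 1×micro: 3 ⇒ (c0=0, c1=0, c2=3)
[Gauss-Seidel] macro 7: S0 reads c2=3 → after 2×micro: 1; S1 reads c0=1 → after 3×micro: 1; S2 reads c0=1 → after 1×micro: 2 ⇒ (c0=1, c1=1, c2=2)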